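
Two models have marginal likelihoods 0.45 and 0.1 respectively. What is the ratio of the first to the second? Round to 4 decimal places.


Evidence ratio = 0.45 / 0.1
= 4.5

4.5


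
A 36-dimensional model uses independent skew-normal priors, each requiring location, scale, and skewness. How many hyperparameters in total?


Per parameter: 3 (location, scale, and skewness).
Total = 36 * 3 = 108

108


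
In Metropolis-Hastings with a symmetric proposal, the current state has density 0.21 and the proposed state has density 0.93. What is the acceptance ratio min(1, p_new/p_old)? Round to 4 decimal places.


Ratio = p_new / p_old = 0.93 / 0.21 = 4.4286
Acceptance = min(1, 4.4286) = 1.0

1.0


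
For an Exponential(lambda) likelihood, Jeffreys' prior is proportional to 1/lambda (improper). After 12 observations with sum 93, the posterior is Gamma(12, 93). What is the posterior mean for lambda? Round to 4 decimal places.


Posterior = Gamma(n, sum_x) = Gamma(12, 93)
Posterior mean = shape/rate = 12/93
= 0.129

0.129


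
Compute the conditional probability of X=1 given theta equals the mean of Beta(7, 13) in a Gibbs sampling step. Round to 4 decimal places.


Mean of Beta(7, 13) = 0.35
P(X=1 | theta=0.35) = 0.35

0.35


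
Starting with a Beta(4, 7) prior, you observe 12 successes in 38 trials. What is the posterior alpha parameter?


For a Beta-Binomial conjugate model:
Posterior alpha = prior alpha + number of successes
= 4 + 12 = 16

16


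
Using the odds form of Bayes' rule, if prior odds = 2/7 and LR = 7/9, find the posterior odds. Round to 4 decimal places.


Bayes' rule in odds form: posterior odds = prior odds * LR
= (2 * 7) / (7 * 9)
= 14/63 = 0.2222

0.2222


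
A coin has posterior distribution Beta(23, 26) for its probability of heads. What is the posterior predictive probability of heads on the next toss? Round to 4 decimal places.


Posterior predictive = E[theta] = alpha/(alpha+beta)
= 23/49
= 0.4694

0.4694


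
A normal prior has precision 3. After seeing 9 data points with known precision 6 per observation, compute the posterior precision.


In the conjugate normal model, precisions add:
tau_posterior = tau_prior + n * tau_data
= 3 + 9*6 = 57

57


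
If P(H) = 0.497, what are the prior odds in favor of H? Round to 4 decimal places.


Prior odds = P(H) / (1 - P(H))
= 0.497 / 0.503
= 0.9881

0.9881


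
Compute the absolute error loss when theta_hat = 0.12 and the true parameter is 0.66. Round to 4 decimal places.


L = |theta_hat - theta_true|
= |0.12 - 0.66| = 0.54

0.54


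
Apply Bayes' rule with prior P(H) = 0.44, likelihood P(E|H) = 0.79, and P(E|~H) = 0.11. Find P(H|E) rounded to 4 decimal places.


Step 1: Compute marginal P(E) = P(E|H)P(H) + P(E|~H)P(~H)
= 0.79*0.44 + 0.11*0.56 = 0.4092
Step 2: P(H|E) = P(E|H)P(H)/P(E) = 0.3476/0.4092
= 0.8495

0.8495


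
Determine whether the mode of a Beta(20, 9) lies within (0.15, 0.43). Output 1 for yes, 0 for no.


First find the mode: (a-1)/(a+b-2) = 0.7037
Is 0.7037 in (0.15, 0.43)? 0

0


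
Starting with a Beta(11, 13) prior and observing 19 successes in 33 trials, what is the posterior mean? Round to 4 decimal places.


Posterior parameters: alpha = 11 + 19 = 30
beta = 13 + 14 = 27
Posterior mean = alpha / (alpha + beta) = 30 / 57
= 0.5263

0.5263


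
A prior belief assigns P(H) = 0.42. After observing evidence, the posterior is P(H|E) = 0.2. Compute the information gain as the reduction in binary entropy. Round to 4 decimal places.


H(prior) = -0.42*log2(0.42) - 0.58*log2(0.58)
= 0.9815
H(post) = -0.2*log2(0.2) - 0.8*log2(0.8)
= 0.7219
IG = 0.9815 - 0.7219 = 0.2595

0.2595


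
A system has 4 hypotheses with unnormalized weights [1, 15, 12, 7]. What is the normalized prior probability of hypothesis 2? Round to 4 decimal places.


The normalized prior is the weight divided by the total.
Total weight = 35
P(H2) = 15 / 35 = 0.4286

0.4286


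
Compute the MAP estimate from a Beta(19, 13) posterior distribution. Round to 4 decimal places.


MAP = mode of Beta distribution
= (alpha - 1)/(alpha + beta - 2)
= (19-1)/(19+13-2)
= 18/30 = 0.6

0.6


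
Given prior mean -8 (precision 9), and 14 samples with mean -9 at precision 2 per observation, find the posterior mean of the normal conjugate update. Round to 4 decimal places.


The posterior mean is a precision-weighted average of prior and data.
Post. prec. = 9 + 28 = 37
Post. mean = (-72 + -252)/37 = -324/37 = -8.7568

-8.7568


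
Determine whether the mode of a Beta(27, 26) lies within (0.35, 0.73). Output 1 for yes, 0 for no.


First find the mode: (a-1)/(a+b-2) = 0.5098
Is 0.5098 in (0.35, 0.73)? 1

1


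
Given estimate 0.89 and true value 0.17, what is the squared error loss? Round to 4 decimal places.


Squared error = (estimate - true)^2
Difference = 0.72
Loss = 0.72^2 = 0.5184

0.5184


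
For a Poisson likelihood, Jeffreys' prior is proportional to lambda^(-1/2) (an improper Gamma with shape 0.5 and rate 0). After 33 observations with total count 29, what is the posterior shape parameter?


Jeffreys' prior for Poisson is proportional to lambda^(-1/2).
Posterior is Gamma(0.5 + S, 0 + n) = Gamma(0.5 + 29, 33).
Posterior shape = 0.5 + S = 0.5 + 29 = 29.5

29.5


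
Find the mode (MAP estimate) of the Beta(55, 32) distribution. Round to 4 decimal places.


For Beta(a,b) with a,b > 1:
Mode = (a-1)/(a+b-2) = (55-1)/(87-2)
= 54/85 = 0.6353

0.6353


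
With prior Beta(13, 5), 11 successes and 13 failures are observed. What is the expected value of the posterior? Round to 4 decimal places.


Posterior = Beta(24, 18)
E[theta] = alpha/(alpha+beta)
= 24/42 = 0.5714

0.5714


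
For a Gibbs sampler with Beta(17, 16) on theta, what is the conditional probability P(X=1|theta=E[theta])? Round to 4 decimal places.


E[theta] = 17/(17+16) = 0.5152
P(X=1|theta) = theta = 0.5152

0.5152


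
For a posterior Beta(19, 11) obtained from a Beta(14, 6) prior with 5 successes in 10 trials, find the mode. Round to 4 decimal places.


Mode = (alpha - 1) / (alpha + beta - 2)
= 18 / 28
= 0.6429

0.6429


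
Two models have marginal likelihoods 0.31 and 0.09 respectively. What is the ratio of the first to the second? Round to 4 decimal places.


Evidence ratio = 0.31 / 0.09
= 3.4444

3.4444


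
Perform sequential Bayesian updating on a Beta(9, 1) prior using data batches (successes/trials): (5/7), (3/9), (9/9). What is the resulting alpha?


Accumulate successes: 17
Posterior alpha = prior alpha + sum of successes
= 9 + 17 = 26

26


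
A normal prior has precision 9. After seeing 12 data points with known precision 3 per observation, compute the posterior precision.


In the conjugate normal model, precisions add:
tau_posterior = tau_prior + n * tau_data
= 9 + 12*3 = 45

45


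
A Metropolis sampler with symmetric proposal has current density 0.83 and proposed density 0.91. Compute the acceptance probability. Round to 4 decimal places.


For symmetric proposals, acceptance = min(1, pi(x*)/pi(x))
= min(1, 0.91/0.83)
= min(1, 1.0964) = 1.0

1.0


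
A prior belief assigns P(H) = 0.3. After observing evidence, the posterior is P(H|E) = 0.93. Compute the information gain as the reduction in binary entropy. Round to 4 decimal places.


H(prior) = -0.3*log2(0.3) - 0.7*log2(0.7)
= 0.8813
H(post) = -0.93*log2(0.93) - 0.07*log2(0.07)
= 0.3659
IG = 0.8813 - 0.3659 = 0.5154

0.5154


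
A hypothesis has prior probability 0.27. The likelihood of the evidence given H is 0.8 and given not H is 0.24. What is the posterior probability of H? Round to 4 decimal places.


Using Bayes' theorem:
P(E) = 0.27 * 0.8 + 0.73 * 0.24
P(E) = 0.3912
P(H|E) = (0.27 * 0.8) / 0.3912 = 0.5521

0.5521


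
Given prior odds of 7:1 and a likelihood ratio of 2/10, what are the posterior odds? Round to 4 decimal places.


Posterior odds = prior odds * LR
Prior odds = 7/1 = 7.0
LR = 2/10 = 0.2
Posterior odds = 7.0 * 0.2 = 1.4

1.4


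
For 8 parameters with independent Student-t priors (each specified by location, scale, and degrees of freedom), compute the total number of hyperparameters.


A Student-t prior has 3 hyperparameters per parameter.
Total = 8 * 3 = 24

24


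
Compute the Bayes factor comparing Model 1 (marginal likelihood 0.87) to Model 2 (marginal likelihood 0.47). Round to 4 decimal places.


BF12 = marginal likelihood of M1 / marginal likelihood of M2
= 0.87/0.47
= 1.8511

1.8511


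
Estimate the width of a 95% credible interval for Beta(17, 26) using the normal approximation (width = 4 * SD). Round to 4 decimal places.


For Beta(a,b): Var = ab/((a+b)^2(a+b+1))
Var = 0.0054, SD = 0.0737
Approximate 95% CI width = 4 * 0.0737 = 0.2948

0.2948


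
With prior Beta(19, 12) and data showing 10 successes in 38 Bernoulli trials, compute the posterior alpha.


Conjugate update: alpha_posterior = alpha_prior + k
= 19 + 10 = 29

29


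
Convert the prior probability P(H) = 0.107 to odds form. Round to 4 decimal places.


P(not H) = 1 - 0.107 = 0.893
Odds = 0.107 / 0.893 = 0.1198

0.1198


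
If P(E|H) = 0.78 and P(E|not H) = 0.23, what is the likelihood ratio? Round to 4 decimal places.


Likelihood ratio = P(E|H) / P(E|not H)
= 0.78 / 0.23
= 3.3913

3.3913


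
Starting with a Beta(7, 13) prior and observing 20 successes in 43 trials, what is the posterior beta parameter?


Posterior beta = prior beta + failures
Failures = 43 - 20 = 23
beta_post = 13 + 23 = 36

36


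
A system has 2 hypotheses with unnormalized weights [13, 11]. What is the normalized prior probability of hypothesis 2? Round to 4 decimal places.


The normalized prior is the weight divided by the total.
Total weight = 24
P(H2) = 11 / 24 = 0.4583

0.4583


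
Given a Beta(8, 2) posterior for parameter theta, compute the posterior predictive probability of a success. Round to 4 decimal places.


For a Beta-Bernoulli model, the predictive probability is the mean:
P(success) = 8/(8+2) = 8/10 = 0.8

0.8


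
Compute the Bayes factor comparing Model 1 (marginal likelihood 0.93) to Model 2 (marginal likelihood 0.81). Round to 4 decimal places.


BF12 = marginal likelihood of M1 / marginal likelihood of M2
= 0.93/0.81
= 1.1481

1.1481


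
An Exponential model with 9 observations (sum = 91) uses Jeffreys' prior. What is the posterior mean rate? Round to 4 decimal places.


Posterior Gamma(9, 91)
E[lambda] = 9/91 = 0.0989

0.0989


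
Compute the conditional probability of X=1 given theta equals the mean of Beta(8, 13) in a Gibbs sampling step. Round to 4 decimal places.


Mean of Beta(8, 13) = 0.381
P(X=1 | theta=0.381) = 0.381

0.381


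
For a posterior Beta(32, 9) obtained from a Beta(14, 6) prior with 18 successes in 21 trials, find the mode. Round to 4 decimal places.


Mode = (alpha - 1) / (alpha + beta - 2)
= 31 / 39
= 0.7949

0.7949


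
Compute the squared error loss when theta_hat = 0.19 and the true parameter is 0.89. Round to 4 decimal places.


L = (theta_hat - theta_true)^2
= (0.19 - 0.89)^2
= -0.7^2 = 0.49

0.49


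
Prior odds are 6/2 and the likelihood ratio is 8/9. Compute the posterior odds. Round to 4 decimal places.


Posterior odds = prior odds * likelihood ratio
= (6/2) * (8/9)
= 48 / 18
= 2.6667

2.6667


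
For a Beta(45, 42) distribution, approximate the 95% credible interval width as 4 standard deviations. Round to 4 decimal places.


Variance of Beta(a,b) = ab / ((a+b)^2 * (a+b+1))
= 45*42 / ((87)^2 * 88)
= 0.0028
SD = sqrt(0.0028) = 0.0533
Width = 4 * SD = 0.2131

0.2131


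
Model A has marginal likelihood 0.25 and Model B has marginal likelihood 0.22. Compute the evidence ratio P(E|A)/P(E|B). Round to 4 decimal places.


Evidence ratio = P(E|A) / P(E|B)
= 0.25 / 0.22
= 1.1364

1.1364


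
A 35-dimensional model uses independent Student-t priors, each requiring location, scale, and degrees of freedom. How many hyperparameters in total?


Per parameter: 3 (location, scale, and degrees of freedom).
Total = 35 * 3 = 105

105


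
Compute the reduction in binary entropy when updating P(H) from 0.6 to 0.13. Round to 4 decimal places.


H_before = -p*log2(p) - (1-p)*log2(1-p) for p=0.6: 0.971
H_after for p=0.13: 0.5574
Reduction = 0.971 - 0.5574 = 0.4135

0.4135


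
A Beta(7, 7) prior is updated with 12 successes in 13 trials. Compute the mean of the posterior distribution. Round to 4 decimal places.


After update: Beta(19, 8)
Mean = 19 / (19 + 8) = 19 / 27
= 0.7037

0.7037


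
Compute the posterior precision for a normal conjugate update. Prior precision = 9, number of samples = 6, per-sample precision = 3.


tau_post = tau_0 + n * tau
= 9 + 6 * 3 = 27

27


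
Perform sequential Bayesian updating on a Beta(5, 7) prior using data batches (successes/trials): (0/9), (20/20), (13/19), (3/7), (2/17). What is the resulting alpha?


Accumulate successes: 38
Posterior alpha = prior alpha + sum of successes
= 5 + 38 = 43

43


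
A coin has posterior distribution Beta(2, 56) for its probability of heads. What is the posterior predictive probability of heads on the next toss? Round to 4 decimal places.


Posterior predictive = E[theta] = alpha/(alpha+beta)
= 2/58
= 0.0345

0.0345


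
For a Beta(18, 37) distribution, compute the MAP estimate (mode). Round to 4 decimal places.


MAP = mode = (a-1)/(a+b-2)
= (18-1)/(18+37-2)
= 17/53 = 0.3208

0.3208


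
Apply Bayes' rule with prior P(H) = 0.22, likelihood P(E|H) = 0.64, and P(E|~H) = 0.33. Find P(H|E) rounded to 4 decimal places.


Step 1: Compute marginal P(E) = P(E|H)P(H) + P(E|~H)P(~H)
= 0.64*0.22 + 0.33*0.78 = 0.3982
Step 2: P(H|E) = P(E|H)P(H)/P(E) = 0.1408/0.3982
= 0.3536

0.3536


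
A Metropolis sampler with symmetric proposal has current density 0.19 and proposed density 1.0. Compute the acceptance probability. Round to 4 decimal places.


For symmetric proposals, acceptance = min(1, pi(x*)/pi(x))
= min(1, 1.0/0.19)
= min(1, 5.2632) = 1.0

1.0


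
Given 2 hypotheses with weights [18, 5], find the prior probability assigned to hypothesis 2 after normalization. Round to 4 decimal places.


To normalize, divide each weight by the sum of all weights.
Sum = 23
Prior(H2) = 5/23 = 0.2174

0.2174


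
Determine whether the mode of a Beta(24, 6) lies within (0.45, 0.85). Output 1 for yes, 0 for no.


First find the mode: (a-1)/(a+b-2) = 0.8214
Is 0.8214 in (0.45, 0.85)? 1

1


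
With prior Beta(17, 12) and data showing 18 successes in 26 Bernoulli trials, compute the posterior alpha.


Conjugate update: alpha_posterior = alpha_prior + k
= 17 + 18 = 35

35


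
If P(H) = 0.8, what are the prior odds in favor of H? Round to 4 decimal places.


Prior odds = P(H) / (1 - P(H))
= 0.8 / 0.2
= 4.0

4.0


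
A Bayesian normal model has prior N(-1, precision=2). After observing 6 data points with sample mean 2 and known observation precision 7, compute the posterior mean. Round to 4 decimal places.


Posterior mean = (prior_precision * prior_mean + n * data_precision * data_mean) / (prior_precision + n * data_precision)
Numerator = 2*-1 + 6*7*2 = 82
Denominator = 2 + 6*7 = 44
Posterior mean = 1.8636

1.8636


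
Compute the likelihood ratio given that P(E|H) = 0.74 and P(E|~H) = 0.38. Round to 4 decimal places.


LR = P(E|H) / P(E|~H)
= 0.74 / 0.38 = 1.9474

1.9474


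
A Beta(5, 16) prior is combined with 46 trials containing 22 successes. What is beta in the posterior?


In conjugate updating:
beta_posterior = beta_prior + (n - k)
= 16 + (46 - 22)
= 16 + 24 = 40

40


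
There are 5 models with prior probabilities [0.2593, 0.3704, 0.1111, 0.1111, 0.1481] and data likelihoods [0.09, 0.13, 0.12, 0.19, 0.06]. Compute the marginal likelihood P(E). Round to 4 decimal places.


P(E) = sum over models of P(M_i) * P(E|M_i)
= 0.2593*0.09 + 0.3704*0.13 + 0.1111*0.12 + 0.1111*0.19 + 0.1481*0.06
= 0.1148

0.1148


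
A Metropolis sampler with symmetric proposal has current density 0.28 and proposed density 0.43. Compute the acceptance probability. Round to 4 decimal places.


For symmetric proposals, acceptance = min(1, pi(x*)/pi(x))
= min(1, 0.43/0.28)
= min(1, 1.5357) = 1.0

1.0


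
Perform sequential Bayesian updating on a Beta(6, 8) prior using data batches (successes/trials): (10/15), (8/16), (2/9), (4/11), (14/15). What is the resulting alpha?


Accumulate successes: 38
Posterior alpha = prior alpha + sum of successes
= 6 + 38 = 44

44


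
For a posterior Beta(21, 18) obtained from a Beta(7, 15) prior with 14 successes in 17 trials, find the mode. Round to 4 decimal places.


Mode = (alpha - 1) / (alpha + beta - 2)
= 20 / 37
= 0.5405

0.5405


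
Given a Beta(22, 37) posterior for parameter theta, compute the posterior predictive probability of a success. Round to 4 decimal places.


For a Beta-Bernoulli model, the predictive probability is the mean:
P(success) = 22/(22+37) = 22/59 = 0.3729

0.3729


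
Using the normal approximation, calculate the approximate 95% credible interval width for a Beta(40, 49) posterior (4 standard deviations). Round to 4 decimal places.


Var(Beta) = 40*49/(89^2 * 90) = 0.0027
SD = 0.0524
Width ~ 4*SD = 0.2097

0.2097


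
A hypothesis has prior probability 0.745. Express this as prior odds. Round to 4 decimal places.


Odds = P(H) / P(not H) = 0.745 / 0.255
= 2.9216

2.9216


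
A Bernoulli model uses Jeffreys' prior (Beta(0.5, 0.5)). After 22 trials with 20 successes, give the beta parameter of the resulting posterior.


Posterior = Beta(prior_alpha + successes, prior_beta + failures)
= Beta(0.5 + 20, 0.5 + 2)
Posterior beta = 0.5 + (n - k) = 0.5 + 2 = 2.5

2.5


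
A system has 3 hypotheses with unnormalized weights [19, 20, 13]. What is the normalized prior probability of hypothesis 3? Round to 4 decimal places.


The normalized prior is the weight divided by the total.
Total weight = 52
P(H3) = 13 / 52 = 0.25

0.25


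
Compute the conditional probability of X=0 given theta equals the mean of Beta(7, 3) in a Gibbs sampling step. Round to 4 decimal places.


Mean of Beta(7, 3) = 0.7
P(X=0 | theta=0.7) = 0.3

0.3


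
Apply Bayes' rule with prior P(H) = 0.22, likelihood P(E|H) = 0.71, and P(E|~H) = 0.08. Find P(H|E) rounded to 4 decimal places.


Step 1: Compute marginal P(E) = P(E|H)P(H) + P(E|~H)P(~H)
= 0.71*0.22 + 0.08*0.78 = 0.2186
Step 2: P(H|E) = P(E|H)P(H)/P(E) = 0.1562/0.2186
= 0.7145

0.7145


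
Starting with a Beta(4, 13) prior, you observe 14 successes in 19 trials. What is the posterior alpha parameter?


For a Beta-Binomial conjugate model:
Posterior alpha = prior alpha + number of successes
= 4 + 14 = 18

18


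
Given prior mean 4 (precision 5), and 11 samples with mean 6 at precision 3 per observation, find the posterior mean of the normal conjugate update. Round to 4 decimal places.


The posterior mean is a precision-weighted average of prior and data.
Post. prec. = 5 + 33 = 38
Post. mean = (20 + 198)/38 = 218/38 = 5.7368

5.7368


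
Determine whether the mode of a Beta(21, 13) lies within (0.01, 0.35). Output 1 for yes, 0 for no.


First find the mode: (a-1)/(a+b-2) = 0.625
Is 0.625 in (0.01, 0.35)? 0

0


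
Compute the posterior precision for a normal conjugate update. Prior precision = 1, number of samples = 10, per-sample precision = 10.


tau_post = tau_0 + n * tau
= 1 + 10 * 10 = 101

101


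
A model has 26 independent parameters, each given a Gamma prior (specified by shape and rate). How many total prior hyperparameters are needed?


Each Gamma prior needs 2 hyperparameters (shape and rate).
Total = 2 * 26 = 52

52


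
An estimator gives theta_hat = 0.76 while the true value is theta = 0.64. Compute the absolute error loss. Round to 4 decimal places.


The absolute error loss is |theta_hat - theta|
= |0.76 - 0.64|
= 0.12

0.12


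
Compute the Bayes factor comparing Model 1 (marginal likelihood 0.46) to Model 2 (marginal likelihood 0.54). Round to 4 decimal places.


BF12 = marginal likelihood of M1 / marginal likelihood of M2
= 0.46/0.54
= 0.8519

0.8519


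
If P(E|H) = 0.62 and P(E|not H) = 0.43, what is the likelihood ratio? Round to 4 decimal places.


Likelihood ratio = P(E|H) / P(E|not H)
= 0.62 / 0.43
= 1.4419

1.4419


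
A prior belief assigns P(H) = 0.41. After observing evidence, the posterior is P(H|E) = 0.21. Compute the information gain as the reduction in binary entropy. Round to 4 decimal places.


H(prior) = -0.41*log2(0.41) - 0.59*log2(0.59)
= 0.9765
H(post) = -0.21*log2(0.21) - 0.79*log2(0.79)
= 0.7415
IG = 0.9765 - 0.7415 = 0.235

0.235


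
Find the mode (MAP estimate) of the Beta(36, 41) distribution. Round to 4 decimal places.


For Beta(a,b) with a,b > 1:
Mode = (a-1)/(a+b-2) = (36-1)/(77-2)
= 35/75 = 0.4667

0.4667


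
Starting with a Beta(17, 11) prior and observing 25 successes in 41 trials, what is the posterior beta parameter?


Posterior beta = prior beta + failures
Failures = 41 - 25 = 16
beta_post = 11 + 16 = 27

27


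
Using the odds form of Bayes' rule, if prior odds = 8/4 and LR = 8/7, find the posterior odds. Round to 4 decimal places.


Bayes' rule in odds form: posterior odds = prior odds * LR
= (8 * 8) / (4 * 7)
= 64/28 = 2.2857

2.2857


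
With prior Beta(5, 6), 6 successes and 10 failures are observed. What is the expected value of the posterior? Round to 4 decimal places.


Posterior = Beta(11, 16)
E[theta] = alpha/(alpha+beta)
= 11/27 = 0.4074

0.4074


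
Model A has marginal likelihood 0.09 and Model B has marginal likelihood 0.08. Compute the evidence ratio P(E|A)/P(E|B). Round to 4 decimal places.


Evidence ratio = P(E|A) / P(E|B)
= 0.09 / 0.08
= 1.125

1.125


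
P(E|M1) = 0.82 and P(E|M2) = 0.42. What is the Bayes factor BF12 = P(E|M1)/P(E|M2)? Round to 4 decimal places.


Bayes factor BF12 = P(E|M1) / P(E|M2)
= 0.82 / 0.42
= 1.9524

1.9524


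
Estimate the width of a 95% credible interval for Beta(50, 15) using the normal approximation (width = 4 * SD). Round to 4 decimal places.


For Beta(a,b): Var = ab/((a+b)^2(a+b+1))
Var = 0.0027, SD = 0.0519
Approximate 95% CI width = 4 * 0.0519 = 0.2074

0.2074


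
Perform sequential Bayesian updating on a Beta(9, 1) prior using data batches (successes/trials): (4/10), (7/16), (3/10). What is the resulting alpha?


Accumulate successes: 14
Posterior alpha = prior alpha + sum of successes
= 9 + 14 = 23

23


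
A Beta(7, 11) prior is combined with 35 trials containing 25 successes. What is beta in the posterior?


In conjugate updating:
beta_posterior = beta_prior + (n - k)
= 11 + (35 - 25)
= 11 + 10 = 21

21


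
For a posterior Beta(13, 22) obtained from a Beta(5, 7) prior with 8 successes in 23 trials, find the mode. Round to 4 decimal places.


Mode = (alpha - 1) / (alpha + beta - 2)
= 12 / 33
= 0.3636

0.3636


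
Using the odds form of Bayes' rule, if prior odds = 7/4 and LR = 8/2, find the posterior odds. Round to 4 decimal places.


Bayes' rule in odds form: posterior odds = prior odds * LR
= (7 * 8) / (4 * 2)
= 56/8 = 7.0

7.0


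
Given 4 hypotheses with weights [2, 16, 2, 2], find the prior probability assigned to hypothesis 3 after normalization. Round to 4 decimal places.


To normalize, divide each weight by the sum of all weights.
Sum = 22
Prior(H3) = 2/22 = 0.0909

0.0909


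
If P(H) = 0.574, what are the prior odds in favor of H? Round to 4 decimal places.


Prior odds = P(H) / (1 - P(H))
= 0.574 / 0.426
= 1.3474

1.3474


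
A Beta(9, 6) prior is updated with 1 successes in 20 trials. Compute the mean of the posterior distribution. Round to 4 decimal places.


After update: Beta(10, 25)
Mean = 10 / (10 + 25) = 10 / 35
= 0.2857

0.2857


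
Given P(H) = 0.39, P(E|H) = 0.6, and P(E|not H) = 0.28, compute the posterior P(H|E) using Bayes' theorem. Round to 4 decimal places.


By Bayes' theorem: P(H|E) = P(E|H)*P(H) / P(E)
P(E) = P(E|H)*P(H) + P(E|not H)*P(not H)
P(E) = 0.6*0.39 + 0.28*0.61 = 0.4048
P(H|E) = 0.6*0.39 / 0.4048 = 0.5781

0.5781


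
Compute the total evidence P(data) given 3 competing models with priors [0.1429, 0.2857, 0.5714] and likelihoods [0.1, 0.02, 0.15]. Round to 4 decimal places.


Marginal likelihood = sum P(model_i) * P(data|model_i)
Model 1: 0.1429 * 0.1 = 0.0143
Model 2: 0.2857 * 0.02 = 0.0057
Model 3: 0.5714 * 0.15 = 0.0857
Total = 0.1057

0.1057


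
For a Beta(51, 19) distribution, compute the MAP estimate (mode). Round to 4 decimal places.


MAP = mode = (a-1)/(a+b-2)
= (51-1)/(51+19-2)
= 50/68 = 0.7353

0.7353


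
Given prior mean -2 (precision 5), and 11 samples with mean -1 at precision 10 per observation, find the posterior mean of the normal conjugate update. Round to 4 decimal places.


The posterior mean is a precision-weighted average of prior and data.
Post. prec. = 5 + 110 = 115
Post. mean = (-10 + -110)/115 = -120/115 = -1.0435

-1.0435


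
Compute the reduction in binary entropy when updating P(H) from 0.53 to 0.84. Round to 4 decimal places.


H_before = -p*log2(p) - (1-p)*log2(1-p) for p=0.53: 0.9974
H_after for p=0.84: 0.6343
Reduction = 0.9974 - 0.6343 = 0.3631

0.3631


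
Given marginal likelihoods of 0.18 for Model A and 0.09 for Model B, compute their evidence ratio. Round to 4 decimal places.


Ratio = ML(A) / ML(B) = 0.18/0.09
= 2.0

2.0


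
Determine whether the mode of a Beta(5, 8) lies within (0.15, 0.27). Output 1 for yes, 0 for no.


First find the mode: (a-1)/(a+b-2) = 0.3636
Is 0.3636 in (0.15, 0.27)? 0

0


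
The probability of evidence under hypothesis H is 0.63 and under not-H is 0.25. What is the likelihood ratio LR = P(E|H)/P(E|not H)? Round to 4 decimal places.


LR = 0.63 / 0.25
= 2.52

2.52


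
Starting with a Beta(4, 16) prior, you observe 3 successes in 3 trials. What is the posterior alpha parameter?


For a Beta-Binomial conjugate model:
Posterior alpha = prior alpha + number of successes
= 4 + 3 = 7

7


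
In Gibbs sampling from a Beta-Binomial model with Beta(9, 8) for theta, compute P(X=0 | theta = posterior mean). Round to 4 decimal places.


Posterior mean = alpha/(alpha+beta) = 9/17 = 0.5294
P(X=0|theta=mean) = 1 - theta = 0.4706

0.4706


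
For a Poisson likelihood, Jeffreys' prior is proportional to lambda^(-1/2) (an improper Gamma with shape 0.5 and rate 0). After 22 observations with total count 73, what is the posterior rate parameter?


Jeffreys' prior for Poisson is proportional to lambda^(-1/2).
Posterior is Gamma(0.5 + S, 0 + n) = Gamma(0.5 + 73, 22).
Posterior rate = 0 + n = 22

22.0


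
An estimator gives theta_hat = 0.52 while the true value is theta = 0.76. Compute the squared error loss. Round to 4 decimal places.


The squared error loss is (theta_hat - theta)^2
= (0.52 - 0.76)^2
= (-0.24)^2 = 0.0576

0.0576


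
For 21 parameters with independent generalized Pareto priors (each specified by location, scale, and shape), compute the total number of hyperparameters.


A generalized Pareto prior has 3 hyperparameters per parameter.
Total = 21 * 3 = 63

63


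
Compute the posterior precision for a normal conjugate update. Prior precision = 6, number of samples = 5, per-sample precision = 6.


tau_post = tau_0 + n * tau
= 6 + 5 * 6 = 36

36


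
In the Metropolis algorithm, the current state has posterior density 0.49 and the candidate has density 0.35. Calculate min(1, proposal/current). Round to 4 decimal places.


Ratio = 0.35/0.49 = 0.7143
Acceptance probability = min(1, 0.7143)
= 0.7143

0.7143


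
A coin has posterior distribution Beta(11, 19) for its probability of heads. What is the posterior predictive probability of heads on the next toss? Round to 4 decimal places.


Posterior predictive = E[theta] = alpha/(alpha+beta)
= 11/30
= 0.3667

0.3667


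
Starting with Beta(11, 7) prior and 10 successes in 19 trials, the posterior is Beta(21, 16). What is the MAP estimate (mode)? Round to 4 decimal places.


The mode of Beta(a, b) when a > 1 and b > 1 is (a-1)/(a+b-2)
= (21 - 1) / (21 + 16 - 2)
= 20 / 35
= 0.5714

0.5714


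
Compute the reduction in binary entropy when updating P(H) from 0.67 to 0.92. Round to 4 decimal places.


H_before = -p*log2(p) - (1-p)*log2(1-p) for p=0.67: 0.9149
H_after for p=0.92: 0.4022
Reduction = 0.9149 - 0.4022 = 0.5127

0.5127


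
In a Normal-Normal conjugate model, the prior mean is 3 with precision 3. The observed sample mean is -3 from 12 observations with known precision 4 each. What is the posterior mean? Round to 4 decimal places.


Posterior precision = tau0 + n*tau = 3 + 12*4 = 51
Posterior mean = (tau0*mu0 + n*tau*xbar) / posterior_precision
= (3*3 + 12*4*-3) / 51
= -135 / 51 = -2.6471

-2.6471


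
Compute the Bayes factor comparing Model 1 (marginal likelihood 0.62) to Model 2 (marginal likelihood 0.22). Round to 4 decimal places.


BF12 = marginal likelihood of M1 / marginal likelihood of M2
= 0.62/0.22
= 2.8182

2.8182


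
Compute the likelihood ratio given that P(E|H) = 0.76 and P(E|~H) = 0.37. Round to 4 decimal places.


LR = P(E|H) / P(E|~H)
= 0.76 / 0.37 = 2.0541

2.0541


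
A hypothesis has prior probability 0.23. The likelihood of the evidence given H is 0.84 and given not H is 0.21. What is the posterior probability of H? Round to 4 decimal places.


Using Bayes' theorem:
P(E) = 0.23 * 0.84 + 0.77 * 0.21
P(E) = 0.3549
P(H|E) = (0.23 * 0.84) / 0.3549 = 0.5444

0.5444


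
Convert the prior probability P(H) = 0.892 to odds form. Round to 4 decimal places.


P(not H) = 1 - 0.892 = 0.108
Odds = 0.892 / 0.108 = 8.2593

8.2593


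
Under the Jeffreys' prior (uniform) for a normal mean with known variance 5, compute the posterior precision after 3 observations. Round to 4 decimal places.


Prior precision = 0 (flat prior).
Post. prec. = 0 + n/var = 3/5 = 0.6

0.6


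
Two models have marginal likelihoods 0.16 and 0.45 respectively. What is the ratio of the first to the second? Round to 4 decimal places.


Evidence ratio = 0.16 / 0.45
= 0.3556

0.3556


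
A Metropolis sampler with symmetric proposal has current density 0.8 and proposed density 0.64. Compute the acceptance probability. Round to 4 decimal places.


For symmetric proposals, acceptance = min(1, pi(x*)/pi(x))
= min(1, 0.64/0.8)
= min(1, 0.8) = 0.8

0.8


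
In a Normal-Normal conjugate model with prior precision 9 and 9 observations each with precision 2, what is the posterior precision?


Posterior precision = prior precision + n * observation precision
= 9 + 9 * 2
= 9 + 18 = 27

27


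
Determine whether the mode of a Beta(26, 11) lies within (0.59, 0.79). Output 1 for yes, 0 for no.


First find the mode: (a-1)/(a+b-2) = 0.7143
Is 0.7143 in (0.59, 0.79)? 1

1


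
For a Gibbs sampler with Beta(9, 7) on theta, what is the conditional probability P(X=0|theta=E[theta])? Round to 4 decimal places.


E[theta] = 9/(9+7) = 0.5625
P(X=0|theta) = 1 - theta = 0.4375

0.4375


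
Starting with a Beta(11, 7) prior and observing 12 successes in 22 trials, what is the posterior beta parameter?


Posterior beta = prior beta + failures
Failures = 22 - 12 = 10
beta_post = 7 + 10 = 17

17


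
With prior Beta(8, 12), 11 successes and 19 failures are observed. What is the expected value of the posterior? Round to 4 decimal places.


Posterior = Beta(19, 31)
E[theta] = alpha/(alpha+beta)
= 19/50 = 0.38

0.38


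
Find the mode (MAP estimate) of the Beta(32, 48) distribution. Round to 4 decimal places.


For Beta(a,b) with a,b > 1:
Mode = (a-1)/(a+b-2) = (32-1)/(80-2)
= 31/78 = 0.3974

0.3974


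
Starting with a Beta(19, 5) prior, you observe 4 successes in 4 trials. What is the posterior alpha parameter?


For a Beta-Binomial conjugate model:
Posterior alpha = prior alpha + number of successes
= 19 + 4 = 23

23


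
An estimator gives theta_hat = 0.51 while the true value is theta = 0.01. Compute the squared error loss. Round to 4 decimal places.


The squared error loss is (theta_hat - theta)^2
= (0.51 - 0.01)^2
= (0.5)^2 = 0.25

0.25


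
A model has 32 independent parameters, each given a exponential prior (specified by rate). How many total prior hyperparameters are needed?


Each exponential prior needs 1 hyperparameter (rate).
Total = 1 * 32 = 32

32


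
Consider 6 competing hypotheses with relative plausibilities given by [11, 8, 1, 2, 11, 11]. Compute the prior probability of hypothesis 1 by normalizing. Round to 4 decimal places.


Sum of weights = 11 + 8 + 1 + 2 + 11 + 11 = 44
Normalized prior for H1 = 11 / 44
= 0.25

0.25


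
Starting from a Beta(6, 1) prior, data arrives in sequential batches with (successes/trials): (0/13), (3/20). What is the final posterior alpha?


In sequential Bayesian updating, we sum all successes.
Total successes = 3
Final alpha = 6 + 3 = 9

9


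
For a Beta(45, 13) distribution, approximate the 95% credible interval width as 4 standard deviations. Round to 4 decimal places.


Variance of Beta(a,b) = ab / ((a+b)^2 * (a+b+1))
= 45*13 / ((58)^2 * 59)
= 0.0029
SD = sqrt(0.0029) = 0.0543
Width = 4 * SD = 0.2172

0.2172


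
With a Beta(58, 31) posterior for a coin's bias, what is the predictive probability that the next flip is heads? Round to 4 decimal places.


The predictive probability equals the posterior mean.
P(next = heads) = alpha / (alpha + beta)
= 58 / 89 = 0.6517

0.6517


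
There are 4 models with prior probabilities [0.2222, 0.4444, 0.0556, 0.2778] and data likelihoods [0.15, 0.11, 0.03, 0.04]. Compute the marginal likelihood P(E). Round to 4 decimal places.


P(E) = sum over models of P(M_i) * P(E|M_i)
= 0.2222*0.15 + 0.4444*0.11 + 0.0556*0.03 + 0.2778*0.04
= 0.095

0.095


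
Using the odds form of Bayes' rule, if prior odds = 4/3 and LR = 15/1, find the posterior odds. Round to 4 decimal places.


Bayes' rule in odds form: posterior odds = prior odds * LR
= (4 * 15) / (3 * 1)
= 60/3 = 20.0

20.0


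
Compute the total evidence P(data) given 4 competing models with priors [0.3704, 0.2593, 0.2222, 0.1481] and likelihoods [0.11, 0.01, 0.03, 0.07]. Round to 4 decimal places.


Marginal likelihood = sum P(model_i) * P(data|model_i)
Model 1: 0.3704 * 0.11 = 0.0407
Model 2: 0.2593 * 0.01 = 0.0026
Model 3: 0.2222 * 0.03 = 0.0067
Model 4: 0.1481 * 0.07 = 0.0104
Total = 0.0604

0.0604


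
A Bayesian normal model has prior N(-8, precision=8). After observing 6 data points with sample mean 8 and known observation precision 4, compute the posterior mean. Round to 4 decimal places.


Posterior mean = (prior_precision * prior_mean + n * data_precision * data_mean) / (prior_precision + n * data_precision)
Numerator = 8*-8 + 6*4*8 = 128
Denominator = 8 + 6*4 = 32
Posterior mean = 4.0

4.0


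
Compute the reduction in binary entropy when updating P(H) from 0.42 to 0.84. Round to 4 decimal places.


H_before = -p*log2(p) - (1-p)*log2(1-p) for p=0.42: 0.9815
H_after for p=0.84: 0.6343
Reduction = 0.9815 - 0.6343 = 0.3471

0.3471


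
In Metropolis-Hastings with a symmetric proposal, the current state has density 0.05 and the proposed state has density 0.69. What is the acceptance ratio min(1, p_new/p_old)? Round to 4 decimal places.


Ratio = p_new / p_old = 0.69 / 0.05 = 13.8
Acceptance = min(1, 13.8) = 1.0

1.0


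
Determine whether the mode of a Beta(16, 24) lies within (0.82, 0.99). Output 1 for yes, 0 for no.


First find the mode: (a-1)/(a+b-2) = 0.3947
Is 0.3947 in (0.82, 0.99)? 0

0


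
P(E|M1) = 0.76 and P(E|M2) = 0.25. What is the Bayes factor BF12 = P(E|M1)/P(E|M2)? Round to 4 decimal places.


Bayes factor BF12 = P(E|M1) / P(E|M2)
= 0.76 / 0.25
= 3.04

3.04


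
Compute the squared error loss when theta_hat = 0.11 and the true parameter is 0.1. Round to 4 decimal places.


L = (theta_hat - theta_true)^2
= (0.11 - 0.1)^2
= 0.01^2 = 0.0001

0.0001


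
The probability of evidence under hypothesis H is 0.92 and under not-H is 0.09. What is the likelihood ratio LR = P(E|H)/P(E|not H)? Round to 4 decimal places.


LR = 0.92 / 0.09
= 10.2222

10.2222


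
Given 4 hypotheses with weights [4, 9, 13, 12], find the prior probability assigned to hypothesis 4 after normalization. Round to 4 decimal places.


To normalize, divide each weight by the sum of all weights.
Sum = 38
Prior(H4) = 12/38 = 0.3158

0.3158


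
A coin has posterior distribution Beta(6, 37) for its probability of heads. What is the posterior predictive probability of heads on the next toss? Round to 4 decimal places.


Posterior predictive = E[theta] = alpha/(alpha+beta)
= 6/43
= 0.1395

0.1395


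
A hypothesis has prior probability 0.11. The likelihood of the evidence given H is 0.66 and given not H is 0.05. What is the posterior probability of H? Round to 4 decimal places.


Using Bayes' theorem:
P(E) = 0.11 * 0.66 + 0.89 * 0.05
P(E) = 0.1171
P(H|E) = (0.11 * 0.66) / 0.1171 = 0.62

0.62


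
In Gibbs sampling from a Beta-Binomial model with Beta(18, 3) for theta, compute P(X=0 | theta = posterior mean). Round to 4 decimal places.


Posterior mean = alpha/(alpha+beta) = 18/21 = 0.8571
P(X=0|theta=mean) = 1 - theta = 0.1429

0.1429


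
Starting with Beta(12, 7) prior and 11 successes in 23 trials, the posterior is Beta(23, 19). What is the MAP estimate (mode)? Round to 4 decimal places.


The mode of Beta(a, b) when a > 1 and b > 1 is (a-1)/(a+b-2)
= (23 - 1) / (23 + 19 - 2)
= 22 / 40
= 0.55

0.55


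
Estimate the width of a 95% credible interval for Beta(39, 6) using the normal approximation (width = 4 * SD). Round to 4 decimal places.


For Beta(a,b): Var = ab/((a+b)^2(a+b+1))
Var = 0.0025, SD = 0.0501
Approximate 95% CI width = 4 * 0.0501 = 0.2005

0.2005


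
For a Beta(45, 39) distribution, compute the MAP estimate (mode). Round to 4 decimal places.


MAP = mode = (a-1)/(a+b-2)
= (45-1)/(45+39-2)
= 44/82 = 0.5366

0.5366


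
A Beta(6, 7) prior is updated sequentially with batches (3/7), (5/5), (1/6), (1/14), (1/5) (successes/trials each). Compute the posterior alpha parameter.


Sequential conjugate updating is equivalent to a single batch update.
Total successes across all batches = 11
alpha_posterior = alpha_prior + total_successes = 6 + 11
= 17

17


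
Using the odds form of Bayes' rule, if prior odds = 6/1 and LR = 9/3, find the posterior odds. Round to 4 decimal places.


Bayes' rule in odds form: posterior odds = prior odds * LR
= (6 * 9) / (1 * 3)
= 54/3 = 18.0

18.0


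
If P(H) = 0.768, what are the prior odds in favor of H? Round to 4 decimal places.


Prior odds = P(H) / (1 - P(H))
= 0.768 / 0.232
= 3.3103

3.3103


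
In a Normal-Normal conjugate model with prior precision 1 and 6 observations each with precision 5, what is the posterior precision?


Posterior precision = prior precision + n * observation precision
= 1 + 6 * 5
= 1 + 30 = 31

31


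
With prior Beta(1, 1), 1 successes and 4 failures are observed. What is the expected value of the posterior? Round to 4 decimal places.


Posterior = Beta(2, 5)
E[theta] = alpha/(alpha+beta)
= 2/7 = 0.2857

0.2857


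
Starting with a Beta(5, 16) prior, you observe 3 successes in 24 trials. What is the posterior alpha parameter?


For a Beta-Binomial conjugate model:
Posterior alpha = prior alpha + number of successes
= 5 + 3 = 8

8


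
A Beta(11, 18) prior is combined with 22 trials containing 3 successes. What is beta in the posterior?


In conjugate updating:
beta_posterior = beta_prior + (n - k)
= 18 + (22 - 3)
= 18 + 19 = 37

37


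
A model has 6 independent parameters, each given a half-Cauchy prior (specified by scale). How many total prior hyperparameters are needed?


Each half-Cauchy prior needs 1 hyperparameter (scale).
Total = 1 * 6 = 6

6
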